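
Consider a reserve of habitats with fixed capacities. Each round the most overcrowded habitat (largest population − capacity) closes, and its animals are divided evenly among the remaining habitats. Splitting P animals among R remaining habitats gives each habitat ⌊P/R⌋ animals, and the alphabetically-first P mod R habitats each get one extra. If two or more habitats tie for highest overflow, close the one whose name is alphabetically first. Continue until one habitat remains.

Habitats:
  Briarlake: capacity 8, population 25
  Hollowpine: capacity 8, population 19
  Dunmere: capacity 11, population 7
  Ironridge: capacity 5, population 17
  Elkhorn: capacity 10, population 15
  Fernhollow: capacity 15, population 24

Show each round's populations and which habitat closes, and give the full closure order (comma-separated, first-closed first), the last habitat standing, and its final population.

Closure order: Briarlake, Ironridge, Hollowpine, Fernhollow, Elkhorn
Last habitat: Dunmere with 107 animals

Round 1: Briarlake=25 Dunmere=7 Elkhorn=15 Fernhollow=24 Hollowpine=19 Ironridge=17 → close Briarlake (overflow 17)
  25÷5 = 5 each, +1 to first 0
Round 2: Dunmere=12 Elkhorn=20 Fernhollow=29 Hollowpine=24 Ironridge=22 → close Ironridge (overflow 17)
  22÷4 = 5 each, +1 to first 2
Round 3: Dunmere=18 Elkhorn=26 Fernhollow=34 Hollowpine=29 → close Hollowpine (overflow 21)
  29÷3 = 9 each, +1 to first 2
Round 4: Dunmere=28 Elkhorn=36 Fernhollow=43 → close Fernhollow (overflow 28)
  43÷2 = 21 each, +1 to first 1
Round 5: Dunmere=50 Elkhorn=57 → close Elkhorn (overflow 47)
  57÷1 = 57 each, +1 to first 0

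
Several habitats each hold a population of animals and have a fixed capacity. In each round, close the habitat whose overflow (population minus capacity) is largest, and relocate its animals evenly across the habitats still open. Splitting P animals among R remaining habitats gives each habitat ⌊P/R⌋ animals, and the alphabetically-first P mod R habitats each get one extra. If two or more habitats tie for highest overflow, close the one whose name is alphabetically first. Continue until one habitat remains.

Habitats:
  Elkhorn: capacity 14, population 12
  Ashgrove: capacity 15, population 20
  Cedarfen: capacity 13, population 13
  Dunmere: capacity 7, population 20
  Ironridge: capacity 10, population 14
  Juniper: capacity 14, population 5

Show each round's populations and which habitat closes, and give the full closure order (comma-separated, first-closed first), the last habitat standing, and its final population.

Closure order: Dunmere, Ashgrove, Ironridge, Cedarfen, Elkhorn
Last habitat: Juniper with 84 animals

Round 1: Ashgrove=20 Cedarfen=13 Dunmere=20 Elkhorn=12 Ironridge=14 Juniper=5 → close Dunmere (overflow 13)
  20÷5 = 4 each, +1 to first 0
Round 2: Ashgrove=24 Cedarfen=17 Elkhorn=16 Ironridge=18 Juniper=9 → close Ashgrove (overflow 9)
  24÷4 = 6 each, +1 to first 0
Round 3: Cedarfen=23 Elkhorn=22 Ironridge=24 Juniper=15 → close Ironridge (overflow 14)
  24÷3 = 8 each, +1 to first 0
Round 4: Cedarfen=31 Elkhorn=30 Juniper=23 → close Cedarfen (overflow 18)
  31÷2 = 15 each, +1 to first 1
Round 5: Elkhorn=46 Juniper=38 → close Elkhorn (overflow 32)
  46÷1 = 46 each, +1 to first 0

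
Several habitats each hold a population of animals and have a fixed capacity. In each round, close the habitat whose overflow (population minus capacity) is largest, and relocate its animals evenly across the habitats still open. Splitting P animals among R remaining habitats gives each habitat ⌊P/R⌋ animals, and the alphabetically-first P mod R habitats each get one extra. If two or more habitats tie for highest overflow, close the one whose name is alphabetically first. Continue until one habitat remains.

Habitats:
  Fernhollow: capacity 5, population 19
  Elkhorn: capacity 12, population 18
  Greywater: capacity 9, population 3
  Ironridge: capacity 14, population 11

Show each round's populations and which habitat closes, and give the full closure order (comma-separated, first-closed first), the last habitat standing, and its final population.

Round 1: Elkhorn=18 Fernhollow=19 Greywater=3 Ironridge=11 → close Fernhollow (overflow 14)
  19÷3 = 6 each, +1 to first 1
Round 2: Elkhorn=25 Greywater=9 Ironridge=17 → close Elkhorn (overflow 13)
  25÷2 = 12 each, +1 to first 1
Round 3: Greywater=22 Ironridge=29 → close Ironridge (overflow 15)
  29÷1 = 29 each, +1 to first 0

Closure order: Fernhollow, Elkhorn, Ironridge
Last habitat: Greywater with 51 animals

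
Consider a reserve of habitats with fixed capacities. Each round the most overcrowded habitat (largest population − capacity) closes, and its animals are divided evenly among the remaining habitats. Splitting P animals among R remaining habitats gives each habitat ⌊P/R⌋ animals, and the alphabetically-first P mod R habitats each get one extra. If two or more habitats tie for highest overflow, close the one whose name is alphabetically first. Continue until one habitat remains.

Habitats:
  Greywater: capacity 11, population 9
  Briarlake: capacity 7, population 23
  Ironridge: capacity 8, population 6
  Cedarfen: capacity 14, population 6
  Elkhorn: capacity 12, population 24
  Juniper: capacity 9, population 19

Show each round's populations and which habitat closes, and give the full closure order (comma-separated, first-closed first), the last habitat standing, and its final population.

Closure order: Briarlake, Elkhorn, Juniper, Greywater, Ironridge
Last habitat: Cedarfen with 87 animals

Round 1: Briarlake=23 Cedarfen=6 Elkhorn=24 Greywater=9 Ironridge=6 Juniper=19 → close Briarlake (overflow 16)
  23÷5 = 4 each, +1 to first 3
Round 2: Cedarfen=11 Elkhorn=29 Greywater=14 Ironridge=10 Juniper=23 → close Elkhorn (overflow 17)
  29÷4 = 7 each, +1 to first 1
Round 3: Cedarfen=19 Greywater=21 Ironridge=17 Juniper=30 → close Juniper (overflow 21)
  30÷3 = 10 each, +1 to first 0
Round 4: Cedarfen=29 Greywater=31 Ironridge=27 → close Greywater (overflow 20)
  31÷2 = 15 each, +1 to first 1
Round 5: Cedarfen=45 Ironridge=42 → close Ironridge (overflow 34)
  42÷1 = 42 each, +1 to first 0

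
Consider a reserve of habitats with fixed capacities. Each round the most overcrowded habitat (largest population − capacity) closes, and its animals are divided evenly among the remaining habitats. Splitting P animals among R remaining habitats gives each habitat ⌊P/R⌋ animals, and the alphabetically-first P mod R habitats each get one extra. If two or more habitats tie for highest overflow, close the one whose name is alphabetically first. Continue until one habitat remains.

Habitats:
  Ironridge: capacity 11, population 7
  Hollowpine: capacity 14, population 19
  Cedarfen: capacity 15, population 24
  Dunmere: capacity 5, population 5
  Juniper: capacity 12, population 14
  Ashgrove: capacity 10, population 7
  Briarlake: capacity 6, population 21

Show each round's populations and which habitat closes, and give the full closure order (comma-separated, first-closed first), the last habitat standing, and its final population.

Closure order: Briarlake, Cedarfen, Hollowpine, Dunmere, Juniper, Ashgrove
Last habitat: Ironridge with 97 animals

Round 1: Ashgrove=7 Briarlake=21 Cedarfen=24 Dunmere=5 Hollowpine=19 Ironridge=7 Juniper=14 → close Briarlake (overflow 15)
  21÷6 = 3 each, +1 to first 3
Round 2: Ashgrove=11 Cedarfen=28 Dunmere=9 Hollowpine=22 Ironridge=10 Juniper=17 → close Cedarfen (overflow 13)
  28÷5 = 5 each, +1 to first 3
Round 3: Ashgrove=17 Dunmere=15 Hollowpine=28 Ironridge=15 Juniper=22 → close Hollowpine (overflow 14)
  28÷4 = 7 each, +1 to first 0
Round 4: Ashgrove=24 Dunmere=22 Ironridge=22 Juniper=29 → close Dunmere (overflow 17)
  22÷3 = 7 each, +1 to first 1
Round 5: Ashgrove=32 Ironridge=29 Juniper=36 → close Juniper (overflow 24)
  36÷2 = 18 each, +1 to first 0
Round 6: Ashgrove=50 Ironridge=47 → close Ashgrove (overflow 40)
  50÷1 = 50 each, +1 to first 0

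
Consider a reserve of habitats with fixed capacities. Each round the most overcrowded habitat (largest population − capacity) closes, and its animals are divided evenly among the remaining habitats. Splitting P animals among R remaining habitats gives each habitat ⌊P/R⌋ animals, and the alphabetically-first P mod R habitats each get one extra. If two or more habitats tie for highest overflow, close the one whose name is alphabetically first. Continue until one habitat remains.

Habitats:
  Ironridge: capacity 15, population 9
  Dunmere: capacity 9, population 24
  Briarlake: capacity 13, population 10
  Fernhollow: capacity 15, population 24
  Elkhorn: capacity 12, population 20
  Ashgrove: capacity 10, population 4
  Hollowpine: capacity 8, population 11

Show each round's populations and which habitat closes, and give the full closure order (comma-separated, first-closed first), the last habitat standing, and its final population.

Closure order: Dunmere, Fernhollow, Elkhorn, Hollowpine, Briarlake, Ashgrove
Last habitat: Ironridge with 102 animals

Round 1: Ashgrove=4 Briarlake=10 Dunmere=24 Elkhorn=20 Fernhollow=24 Hollowpine=11 Ironridge=9 → close Dunmere (overflow 15)
  24÷6 = 4 each, +1 to first 0
Round 2: Ashgrove=8 Briarlake=14 Elkhorn=24 Fernhollow=28 Hollowpine=15 Ironridge=13 → close Fernhollow (overflow 13)
  28÷5 = 5 each, +1 to first 3
Round 3: Ashgrove=14 Briarlake=20 Elkhorn=30 Hollowpine=20 Ironridge=18 → close Elkhorn (overflow 18)
  30÷4 = 7 each, +1 to first 2
Round 4: Ashgrove=22 Briarlake=28 Hollowpine=27 Ironridge=25 → close Hollowpine (overflow 19)
  27÷3 = 9 each, +1 to first 0
Round 5: Ashgrove=31 Briarlake=37 Ironridge=34 → close Briarlake (overflow 24)
  37÷2 = 18 each, +1 to first 1
Round 6: Ashgrove=50 Ironridge=52 → close Ashgrove (overflow 40)
  50÷1 = 50 each, +1 to first 0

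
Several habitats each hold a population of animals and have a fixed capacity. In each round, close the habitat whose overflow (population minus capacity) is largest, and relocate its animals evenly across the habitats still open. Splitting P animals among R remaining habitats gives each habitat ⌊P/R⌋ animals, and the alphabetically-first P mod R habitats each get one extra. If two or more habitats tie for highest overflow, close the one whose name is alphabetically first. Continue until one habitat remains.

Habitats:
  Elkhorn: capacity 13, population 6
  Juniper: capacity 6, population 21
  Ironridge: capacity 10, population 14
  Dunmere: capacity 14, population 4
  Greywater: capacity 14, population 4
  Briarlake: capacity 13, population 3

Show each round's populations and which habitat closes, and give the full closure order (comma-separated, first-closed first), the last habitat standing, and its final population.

Closure order: Juniper, Ironridge, Elkhorn, Briarlake, Dunmere
Last habitat: Greywater with 52 animals

Round 1: Briarlake=3 Dunmere=4 Elkhorn=6 Greywater=4 Ironridge=14 Juniper=21 → close Juniper (overflow 15)
  21÷5 = 4 each, +1 to first 1
Round 2: Briarlake=8 Dunmere=8 Elkhorn=10 Greywater=8 Ironridge=18 → close Ironridge (overflow 8)
  18÷4 = 4 each, +1 to first 2
Round 3: Briarlake=13 Dunmere=13 Elkhorn=14 Greywater=12 → close Elkhorn (overflow 1)
  14÷3 = 4 each, +1 to first 2
Round 4: Briarlake=18 Dunmere=18 Greywater=16 → close Briarlake (overflow 5)
  18÷2 = 9 each, +1 to first 0
Round 5: Dunmere=27 Greywater=25 → close Dunmere (overflow 13)
  27÷1 = 27 each, +1 to first 0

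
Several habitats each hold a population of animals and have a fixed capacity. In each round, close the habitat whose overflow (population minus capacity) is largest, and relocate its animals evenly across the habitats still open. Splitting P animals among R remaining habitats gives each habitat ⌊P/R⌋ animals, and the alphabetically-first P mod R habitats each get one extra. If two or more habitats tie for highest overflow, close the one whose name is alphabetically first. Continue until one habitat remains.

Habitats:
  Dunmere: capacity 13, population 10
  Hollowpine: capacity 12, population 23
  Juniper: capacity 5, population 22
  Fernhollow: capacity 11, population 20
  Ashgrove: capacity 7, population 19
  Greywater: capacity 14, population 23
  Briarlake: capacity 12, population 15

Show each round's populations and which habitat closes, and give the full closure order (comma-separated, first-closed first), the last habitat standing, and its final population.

Closure order: Juniper, Ashgrove, Fernhollow, Hollowpine, Greywater, Briarlake
Last habitat: Dunmere with 132 animals

Round 1: Ashgrove=19 Briarlake=15 Dunmere=10 Fernhollow=20 Greywater=23 Hollowpine=23 Juniper=22 → close Juniper (overflow 17)
  22÷6 = 3 each, +1 to first 4
Round 2: Ashgrove=23 Briarlake=19 Dunmere=14 Fernhollow=24 Greywater=26 Hollowpine=26 → close Ashgrove (overflow 16)
  23÷5 = 4 each, +1 to first 3
Round 3: Briarlake=24 Dunmere=19 Fernhollow=29 Greywater=30 Hollowpine=30 → close Fernhollow (overflow 18)
  29÷4 = 7 each, +1 to first 1
Round 4: Briarlake=32 Dunmere=26 Greywater=37 Hollowpine=37 → close Hollowpine (overflow 25)
  37÷3 = 12 each, +1 to first 1
Round 5: Briarlake=45 Dunmere=38 Greywater=49 → close Greywater (overflow 35)
  49÷2 = 24 each, +1 to first 1
Round 6: Briarlake=70 Dunmere=62 → close Briarlake (overflow 58)
  70÷1 = 70 each, +1 to first 0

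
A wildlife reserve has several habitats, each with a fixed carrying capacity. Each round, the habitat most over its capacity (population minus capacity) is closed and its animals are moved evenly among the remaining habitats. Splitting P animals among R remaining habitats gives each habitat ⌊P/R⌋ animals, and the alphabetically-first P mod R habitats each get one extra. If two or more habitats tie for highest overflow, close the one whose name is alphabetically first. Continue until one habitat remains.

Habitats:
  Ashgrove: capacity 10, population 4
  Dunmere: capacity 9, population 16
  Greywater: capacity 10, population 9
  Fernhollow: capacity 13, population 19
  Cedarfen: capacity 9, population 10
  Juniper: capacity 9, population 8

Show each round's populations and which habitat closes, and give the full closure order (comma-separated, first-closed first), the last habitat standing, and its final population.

Round 1: Ashgrove=4 Cedarfen=10 Dunmere=16 Fernhollow=19 Greywater=9 Juniper=8 → close Dunmere (overflow 7)
  16÷5 = 3 each, +1 to first 1
Round 2: Ashgrove=8 Cedarfen=13 Fernhollow=22 Greywater=12 Juniper=11 → close Fernhollow (overflow 9)
  22÷4 = 5 each, +1 to first 2
Round 3: Ashgrove=14 Cedarfen=19 Greywater=17 Juniper=16 → close Cedarfen (overflow 10)
  19÷3 = 6 each, +1 to first 1
Round 4: Ashgrove=21 Greywater=23 Juniper=22 → close Greywater (overflow 13)
  23÷2 = 11 each, +1 to first 1
Round 5: Ashgrove=33 Juniper=33 → close Juniper (overflow 24)
  33÷1 = 33 each, +1 to first 0

Closure order: Dunmere, Fernhollow, Cedarfen, Greywater, Juniper
Last habitat: Ashgrove with 66 animals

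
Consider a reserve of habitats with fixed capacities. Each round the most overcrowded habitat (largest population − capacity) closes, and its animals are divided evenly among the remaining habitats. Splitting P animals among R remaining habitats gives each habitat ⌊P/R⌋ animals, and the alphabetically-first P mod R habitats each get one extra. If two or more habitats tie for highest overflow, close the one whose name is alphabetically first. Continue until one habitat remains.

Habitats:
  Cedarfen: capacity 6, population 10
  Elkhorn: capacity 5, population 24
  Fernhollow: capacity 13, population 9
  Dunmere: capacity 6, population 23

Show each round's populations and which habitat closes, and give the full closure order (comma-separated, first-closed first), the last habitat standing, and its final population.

Round 1: Cedarfen=10 Dunmere=23 Elkhorn=24 Fernhollow=9 → close Elkhorn (overflow 19)
  24÷3 = 8 each, +1 to first 0
Round 2: Cedarfen=18 Dunmere=31 Fernhollow=17 → close Dunmere (overflow 25)
  31÷2 = 15 each, +1 to first 1
Round 3: Cedarfen=34 Fernhollow=32 → close Cedarfen (overflow 28)
  34÷1 = 34 each, +1 to first 0

Closure order: Elkhorn, Dunmere, Cedarfen
Last habitat: Fernhollow with 66 animals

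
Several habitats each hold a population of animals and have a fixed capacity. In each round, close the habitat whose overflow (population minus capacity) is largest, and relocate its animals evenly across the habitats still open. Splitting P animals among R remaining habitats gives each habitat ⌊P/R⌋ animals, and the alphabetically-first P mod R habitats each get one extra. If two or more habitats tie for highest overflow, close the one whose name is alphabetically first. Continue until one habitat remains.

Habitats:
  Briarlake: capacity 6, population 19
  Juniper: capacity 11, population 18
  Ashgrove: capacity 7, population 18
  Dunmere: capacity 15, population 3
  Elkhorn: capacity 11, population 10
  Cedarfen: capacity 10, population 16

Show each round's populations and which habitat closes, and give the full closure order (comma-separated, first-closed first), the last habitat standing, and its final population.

Round 1: Ashgrove=18 Briarlake=19 Cedarfen=16 Dunmere=3 Elkhorn=10 Juniper=18 → close Briarlake (overflow 13)
  19÷5 = 3 each, +1 to first 4
Round 2: Ashgrove=22 Cedarfen=20 Dunmere=7 Elkhorn=14 Juniper=21 → close Ashgrove (overflow 15)
  22÷4 = 5 each, +1 to first 2
Round 3: Cedarfen=26 Dunmere=13 Elkhorn=19 Juniper=26 → close Cedarfen (overflow 16)
  26÷3 = 8 each, +1 to first 2
Round 4: Dunmere=22 Elkhorn=28 Juniper=34 → close Juniper (overflow 23)
  34÷2 = 17 each, +1 to first 0
Round 5: Dunmere=39 Elkhorn=45 → close Elkhorn (overflow 34)
  45÷1 = 45 each, +1 to first 0

Closure order: Briarlake, Ashgrove, Cedarfen, Juniper, Elkhorn
Last habitat: Dunmere with 84 animals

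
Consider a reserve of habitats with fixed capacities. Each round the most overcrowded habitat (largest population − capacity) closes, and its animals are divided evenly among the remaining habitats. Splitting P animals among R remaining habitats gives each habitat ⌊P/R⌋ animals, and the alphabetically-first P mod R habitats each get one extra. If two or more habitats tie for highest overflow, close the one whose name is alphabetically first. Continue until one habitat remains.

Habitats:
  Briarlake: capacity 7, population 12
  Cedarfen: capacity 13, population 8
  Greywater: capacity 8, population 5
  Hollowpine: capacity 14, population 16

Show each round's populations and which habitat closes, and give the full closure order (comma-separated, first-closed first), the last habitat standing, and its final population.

Closure order: Briarlake, Hollowpine, Greywater
Last habitat: Cedarfen with 41 animals

Round 1: Briarlake=12 Cedarfen=8 Greywater=5 Hollowpine=16 → close Briarlake (overflow 5)
  12÷3 = 4 each, +1 to first 0
Round 2: Cedarfen=12 Greywater=9 Hollowpine=20 → close Hollowpine (overflow 6)
  20÷2 = 10 each, +1 to first 0
Round 3: Cedarfen=22 Greywater=19 → close Greywater (overflow 11)
  19÷1 = 19 each, +1 to first 0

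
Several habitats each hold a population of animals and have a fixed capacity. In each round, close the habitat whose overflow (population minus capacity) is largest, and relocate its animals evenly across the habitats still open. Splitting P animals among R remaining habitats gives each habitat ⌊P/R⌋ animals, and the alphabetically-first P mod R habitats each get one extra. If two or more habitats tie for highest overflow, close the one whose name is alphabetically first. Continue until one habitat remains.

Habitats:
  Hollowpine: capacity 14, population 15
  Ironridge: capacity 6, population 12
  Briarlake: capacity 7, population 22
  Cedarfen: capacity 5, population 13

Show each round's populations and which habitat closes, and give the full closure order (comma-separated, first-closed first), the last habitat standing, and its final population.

Round 1: Briarlake=22 Cedarfen=13 Hollowpine=15 Ironridge=12 → close Briarlake (overflow 15)
  22÷3 = 7 each, +1 to first 1
Round 2: Cedarfen=21 Hollowpine=22 Ironridge=19 → close Cedarfen (overflow 16)
  21÷2 = 10 each, +1 to first 1
Round 3: Hollowpine=33 Ironridge=29 → close Ironridge (overflow 23)
  29÷1 = 29 each, +1 to first 0

Closure order: Briarlake, Cedarfen, Ironridge
Last habitat: Hollowpine with 62 animals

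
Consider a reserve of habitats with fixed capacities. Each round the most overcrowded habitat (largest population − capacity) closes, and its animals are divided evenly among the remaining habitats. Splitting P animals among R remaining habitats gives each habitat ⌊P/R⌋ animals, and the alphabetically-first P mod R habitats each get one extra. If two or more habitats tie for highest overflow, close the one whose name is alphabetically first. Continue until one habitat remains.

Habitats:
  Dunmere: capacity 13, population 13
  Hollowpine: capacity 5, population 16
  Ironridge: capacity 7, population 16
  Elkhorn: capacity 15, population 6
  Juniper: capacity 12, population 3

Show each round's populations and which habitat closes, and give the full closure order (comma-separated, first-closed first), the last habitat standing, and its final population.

Closure order: Hollowpine, Ironridge, Dunmere, Elkhorn
Last habitat: Juniper with 54 animals

Round 1: Dunmere=13 Elkhorn=6 Hollowpine=16 Ironridge=16 Juniper=3 → close Hollowpine (overflow 11)
  16÷4 = 4 each, +1 to first 0
Round 2: Dunmere=17 Elkhorn=10 Ironridge=20 Juniper=7 → close Ironridge (overflow 13)
  20÷3 = 6 each, +1 to first 2
Round 3: Dunmere=24 Elkhorn=17 Juniper=13 → close Dunmere (overflow 11)
  24÷2 = 12 each, +1 to first 0
Round 4: Elkhorn=29 Juniper=25 → close Elkhorn (overflow 14)
  29÷1 = 29 each, +1 to first 0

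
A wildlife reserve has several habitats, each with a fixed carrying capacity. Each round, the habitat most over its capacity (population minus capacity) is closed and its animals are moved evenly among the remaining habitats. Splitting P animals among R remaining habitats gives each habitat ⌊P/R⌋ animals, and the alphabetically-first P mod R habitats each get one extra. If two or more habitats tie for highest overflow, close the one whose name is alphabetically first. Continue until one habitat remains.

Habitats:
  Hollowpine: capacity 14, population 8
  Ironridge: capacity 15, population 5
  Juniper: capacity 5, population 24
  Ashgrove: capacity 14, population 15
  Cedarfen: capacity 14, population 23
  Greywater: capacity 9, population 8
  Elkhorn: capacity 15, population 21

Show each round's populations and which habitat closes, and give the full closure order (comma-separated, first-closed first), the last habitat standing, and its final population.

Round 1: Ashgrove=15 Cedarfen=23 Elkhorn=21 Greywater=8 Hollowpine=8 Ironridge=5 Juniper=24 → close Juniper (overflow 19)
  24÷6 = 4 each, +1 to first 0
Round 2: Ashgrove=19 Cedarfen=27 Elkhorn=25 Greywater=12 Hollowpine=12 Ironridge=9 → close Cedarfen (overflow 13)
  27÷5 = 5 each, +1 to first 2
Round 3: Ashgrove=25 Elkhorn=31 Greywater=17 Hollowpine=17 Ironridge=14 → close Elkhorn (overflow 16)
  31÷4 = 7 each, +1 to first 3
Round 4: Ashgrove=33 Greywater=25 Hollowpine=25 Ironridge=21 → close Ashgrove (overflow 19)
  33÷3 = 11 each, +1 to first 0
Round 5: Greywater=36 Hollowpine=36 Ironridge=32 → close Greywater (overflow 27)
  36÷2 = 18 each, +1 to first 0
Round 6: Hollowpine=54 Ironridge=50 → close Hollowpine (overflow 40)
  54÷1 = 54 each, +1 to first 0

Closure order: Juniper, Cedarfen, Elkhorn, Ashgrove, Greywater, Hollowpine
Last habitat: Ironridge with 104 animals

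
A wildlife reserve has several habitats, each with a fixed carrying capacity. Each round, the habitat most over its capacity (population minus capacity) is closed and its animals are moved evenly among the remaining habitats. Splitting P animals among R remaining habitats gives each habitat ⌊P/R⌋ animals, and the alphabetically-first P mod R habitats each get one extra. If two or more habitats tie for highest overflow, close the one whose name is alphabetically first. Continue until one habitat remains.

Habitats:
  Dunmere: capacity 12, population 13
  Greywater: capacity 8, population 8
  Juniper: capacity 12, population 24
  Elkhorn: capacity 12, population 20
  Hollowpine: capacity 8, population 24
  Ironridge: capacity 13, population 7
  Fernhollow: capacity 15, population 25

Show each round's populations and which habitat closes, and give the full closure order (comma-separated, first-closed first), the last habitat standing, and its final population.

Closure order: Hollowpine, Juniper, Fernhollow, Elkhorn, Dunmere, Greywater
Last habitat: Ironridge with 121 animals

Round 1: Dunmere=13 Elkhorn=20 Fernhollow=25 Greywater=8 Hollowpine=24 Ironridge=7 Juniper=24 → close Hollowpine (overflow 16)
  24÷6 = 4 each, +1 to first 0
Round 2: Dunmere=17 Elkhorn=24 Fernhollow=29 Greywater=12 Ironridge=11 Juniper=28 → close Juniper (overflow 16)
  28÷5 = 5 each, +1 to first 3
Round 3: Dunmere=23 Elkhorn=30 Fernhollow=35 Greywater=17 Ironridge=16 → close Fernhollow (overflow 20)
  35÷4 = 8 each, +1 to first 3
Round 4: Dunmere=32 Elkhorn=39 Greywater=26 Ironridge=24 → close Elkhorn (overflow 27)
  39÷3 = 13 each, +1 to first 0
Round 5: Dunmere=45 Greywater=39 Ironridge=37 → close Dunmere (overflow 33)
  45÷2 = 22 each, +1 to first 1
Round 6: Greywater=62 Ironridge=59 → close Greywater (overflow 54)
  62÷1 = 62 each, +1 to first 0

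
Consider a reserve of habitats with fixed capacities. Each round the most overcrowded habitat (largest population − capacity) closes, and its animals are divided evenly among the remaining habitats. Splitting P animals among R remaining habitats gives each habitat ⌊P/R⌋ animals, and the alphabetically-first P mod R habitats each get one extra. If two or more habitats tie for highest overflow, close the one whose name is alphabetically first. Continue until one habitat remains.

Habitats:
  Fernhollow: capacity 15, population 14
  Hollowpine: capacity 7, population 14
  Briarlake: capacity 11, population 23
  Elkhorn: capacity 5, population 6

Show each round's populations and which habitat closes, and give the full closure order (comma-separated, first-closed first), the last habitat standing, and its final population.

Round 1: Briarlake=23 Elkhorn=6 Fernhollow=14 Hollowpine=14 → close Briarlake (overflow 12)
  23÷3 = 7 each, +1 to first 2
Round 2: Elkhorn=14 Fernhollow=22 Hollowpine=21 → close Hollowpine (overflow 14)
  21÷2 = 10 each, +1 to first 1
Round 3: Elkhorn=25 Fernhollow=32 → close Elkhorn (overflow 20)
  25÷1 = 25 each, +1 to first 0

Closure order: Briarlake, Hollowpine, Elkhorn
Last habitat: Fernhollow with 57 animals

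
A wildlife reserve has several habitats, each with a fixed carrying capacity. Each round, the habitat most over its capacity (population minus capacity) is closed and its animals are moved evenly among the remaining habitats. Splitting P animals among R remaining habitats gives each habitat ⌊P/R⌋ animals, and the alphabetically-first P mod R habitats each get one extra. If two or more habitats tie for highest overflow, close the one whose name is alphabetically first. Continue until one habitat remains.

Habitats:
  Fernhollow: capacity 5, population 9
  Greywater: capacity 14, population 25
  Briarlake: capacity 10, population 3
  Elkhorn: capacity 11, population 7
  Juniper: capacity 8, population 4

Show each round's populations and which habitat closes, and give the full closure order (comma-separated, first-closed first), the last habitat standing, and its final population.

Round 1: Briarlake=3 Elkhorn=7 Fernhollow=9 Greywater=25 Juniper=4 → close Greywater (overflow 11)
  25÷4 = 6 each, +1 to first 1
Round 2: Briarlake=10 Elkhorn=13 Fernhollow=15 Juniper=10 → close Fernhollow (overflow 10)
  15÷3 = 5 each, +1 to first 0
Round 3: Briarlake=15 Elkhorn=18 Juniper=15 → close Elkhorn (overflow 7)
  18÷2 = 9 each, +1 to first 0
Round 4: Briarlake=24 Juniper=24 → close Juniper (overflow 16)
  24÷1 = 24 each, +1 to first 0

Closure order: Greywater, Fernhollow, Elkhorn, Juniper
Last habitat: Briarlake with 48 animals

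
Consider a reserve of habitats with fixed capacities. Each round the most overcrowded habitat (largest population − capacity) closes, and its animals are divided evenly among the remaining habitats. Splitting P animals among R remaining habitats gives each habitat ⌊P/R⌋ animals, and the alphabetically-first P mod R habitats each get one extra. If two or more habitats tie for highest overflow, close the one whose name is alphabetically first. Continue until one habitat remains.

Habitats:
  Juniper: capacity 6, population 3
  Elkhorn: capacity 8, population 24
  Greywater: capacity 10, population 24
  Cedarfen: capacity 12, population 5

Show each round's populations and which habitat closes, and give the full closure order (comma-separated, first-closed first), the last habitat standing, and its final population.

Closure order: Elkhorn, Greywater, Juniper
Last habitat: Cedarfen with 56 animals

Round 1: Cedarfen=5 Elkhorn=24 Greywater=24 Juniper=3 → close Elkhorn (overflow 16)
  24÷3 = 8 each, +1 to first 0
Round 2: Cedarfen=13 Greywater=32 Juniper=11 → close Greywater (overflow 22)
  32÷2 = 16 each, +1 to first 0
Round 3: Cedarfen=29 Juniper=27 → close Juniper (overflow 21)
  27÷1 = 27 each, +1 to first 0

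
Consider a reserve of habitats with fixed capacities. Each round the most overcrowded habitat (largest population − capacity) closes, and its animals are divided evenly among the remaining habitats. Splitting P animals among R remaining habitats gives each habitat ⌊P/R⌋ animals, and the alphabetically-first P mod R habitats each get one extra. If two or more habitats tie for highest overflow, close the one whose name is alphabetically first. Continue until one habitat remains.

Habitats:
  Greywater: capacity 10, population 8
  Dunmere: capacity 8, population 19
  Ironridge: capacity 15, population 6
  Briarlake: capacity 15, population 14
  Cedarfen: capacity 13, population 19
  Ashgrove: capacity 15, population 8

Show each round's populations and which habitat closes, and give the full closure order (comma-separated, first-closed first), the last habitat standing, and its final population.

Closure order: Dunmere, Cedarfen, Briarlake, Greywater, Ashgrove
Last habitat: Ironridge with 74 animals

Round 1: Ashgrove=8 Briarlake=14 Cedarfen=19 Dunmere=19 Greywater=8 Ironridge=6 → close Dunmere (overflow 11)
  19÷5 = 3 each, +1 to first 4
Round 2: Ashgrove=12 Briarlake=18 Cedarfen=23 Greywater=12 Ironridge=9 → close Cedarfen (overflow 10)
  23÷4 = 5 each, +1 to first 3
Round 3: Ashgrove=18 Briarlake=24 Greywater=18 Ironridge=14 → close Briarlake (overflow 9)
  24÷3 = 8 each, +1 to first 0
Round 4: Ashgrove=26 Greywater=26 Ironridge=22 → close Greywater (overflow 16)
  26÷2 = 13 each, +1 to first 0
Round 5: Ashgrove=39 Ironridge=35 → close Ashgrove (overflow 24)
  39÷1 = 39 each, +1 to first 0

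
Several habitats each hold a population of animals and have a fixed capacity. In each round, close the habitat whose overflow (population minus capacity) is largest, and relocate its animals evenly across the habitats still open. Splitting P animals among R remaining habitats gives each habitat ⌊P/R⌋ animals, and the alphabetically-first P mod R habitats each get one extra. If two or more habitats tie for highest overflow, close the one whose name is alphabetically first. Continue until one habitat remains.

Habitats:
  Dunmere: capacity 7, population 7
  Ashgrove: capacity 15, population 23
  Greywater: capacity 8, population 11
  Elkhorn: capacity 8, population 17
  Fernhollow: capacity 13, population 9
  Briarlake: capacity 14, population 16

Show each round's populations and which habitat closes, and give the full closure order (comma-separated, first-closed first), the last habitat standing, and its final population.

Closure order: Elkhorn, Ashgrove, Briarlake, Greywater, Dunmere
Last habitat: Fernhollow with 83 animals

Round 1: Ashgrove=23 Briarlake=16 Dunmere=7 Elkhorn=17 Fernhollow=9 Greywater=11 → close Elkhorn (overflow 9)
  17÷5 = 3 each, +1 to first 2
Round 2: Ashgrove=27 Briarlake=20 Dunmere=10 Fernhollow=12 Greywater=14 → close Ashgrove (overflow 12)
  27÷4 = 6 each, +1 to first 3
Round 3: Briarlake=27 Dunmere=17 Fernhollow=19 Greywater=20 → close Briarlake (overflow 13)
  27÷3 = 9 each, +1 to first 0
Round 4: Dunmere=26 Fernhollow=28 Greywater=29 → close Greywater (overflow 21)
  29÷2 = 14 each, +1 to first 1
Round 5: Dunmere=41 Fernhollow=42 → close Dunmere (overflow 34)
  41÷1 = 41 each, +1 to first 0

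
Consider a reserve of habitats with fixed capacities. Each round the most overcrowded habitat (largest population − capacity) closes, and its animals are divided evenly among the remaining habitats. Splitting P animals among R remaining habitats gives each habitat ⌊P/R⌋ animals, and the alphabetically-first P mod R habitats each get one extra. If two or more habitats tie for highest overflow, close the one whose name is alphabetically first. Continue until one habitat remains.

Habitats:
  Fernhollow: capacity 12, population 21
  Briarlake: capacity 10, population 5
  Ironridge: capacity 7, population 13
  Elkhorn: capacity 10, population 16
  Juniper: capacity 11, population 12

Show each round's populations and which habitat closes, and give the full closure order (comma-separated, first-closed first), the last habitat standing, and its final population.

Closure order: Fernhollow, Elkhorn, Ironridge, Juniper
Last habitat: Briarlake with 67 animals

Round 1: Briarlake=5 Elkhorn=16 Fernhollow=21 Ironridge=13 Juniper=12 → close Fernhollow (overflow 9)
  21÷4 = 5 each, +1 to first 1
Round 2: Briarlake=11 Elkhorn=21 Ironridge=18 Juniper=17 → close Elkhorn (overflow 11)
  21÷3 = 7 each, +1 to first 0
Round 3: Briarlake=18 Ironridge=25 Juniper=24 → close Ironridge (overflow 18)
  25÷2 = 12 each, +1 to first 1
Round 4: Briarlake=31 Juniper=36 → close Juniper (overflow 25)
  36÷1 = 36 each, +1 to first 0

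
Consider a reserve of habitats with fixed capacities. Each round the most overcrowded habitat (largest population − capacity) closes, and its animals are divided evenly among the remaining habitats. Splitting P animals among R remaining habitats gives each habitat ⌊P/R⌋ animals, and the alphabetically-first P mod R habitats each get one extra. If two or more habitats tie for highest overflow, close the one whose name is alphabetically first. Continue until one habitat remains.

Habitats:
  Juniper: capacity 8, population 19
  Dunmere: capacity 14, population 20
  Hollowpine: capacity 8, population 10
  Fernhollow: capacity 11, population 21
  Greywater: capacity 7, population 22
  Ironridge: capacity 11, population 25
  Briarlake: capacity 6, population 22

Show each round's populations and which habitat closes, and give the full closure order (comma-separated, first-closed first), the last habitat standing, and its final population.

Closure order: Briarlake, Greywater, Ironridge, Fernhollow, Juniper, Dunmere
Last habitat: Hollowpine with 139 animals

Round 1: Briarlake=22 Dunmere=20 Fernhollow=21 Greywater=22 Hollowpine=10 Ironridge=25 Juniper=19 → close Briarlake (overflow 16)
  22÷6 = 3 each, +1 to first 4
Round 2: Dunmere=24 Fernhollow=25 Greywater=26 Hollowpine=14 Ironridge=28 Juniper=22 → close Greywater (overflow 19)
  26÷5 = 5 each, +1 to first 1
Round 3: Dunmere=30 Fernhollow=30 Hollowpine=19 Ironridge=33 Juniper=27 → close Ironridge (overflow 22)
  33÷4 = 8 each, +1 to first 1
Round 4: Dunmere=39 Fernhollow=38 Hollowpine=27 Juniper=35 → close Fernhollow (overflow 27)
  38÷3 = 12 each, +1 to first 2
Round 5: Dunmere=52 Hollowpine=40 Juniper=47 → close Juniper (overflow 39)
  47÷2 = 23 each, +1 to first 1
Round 6: Dunmere=76 Hollowpine=63 → close Dunmere (overflow 62)
  76÷1 = 76 each, +1 to first 0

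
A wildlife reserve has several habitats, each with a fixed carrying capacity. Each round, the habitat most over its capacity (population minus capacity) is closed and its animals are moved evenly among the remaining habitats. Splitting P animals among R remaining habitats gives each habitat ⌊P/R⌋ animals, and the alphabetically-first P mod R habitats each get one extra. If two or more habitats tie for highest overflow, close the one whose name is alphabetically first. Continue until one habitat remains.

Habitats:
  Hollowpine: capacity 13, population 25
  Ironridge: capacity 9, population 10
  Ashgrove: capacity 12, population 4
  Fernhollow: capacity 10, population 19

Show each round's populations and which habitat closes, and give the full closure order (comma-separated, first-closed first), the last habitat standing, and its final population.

Round 1: Ashgrove=4 Fernhollow=19 Hollowpine=25 Ironridge=10 → close Hollowpine (overflow 12)
  25÷3 = 8 each, +1 to first 1
Round 2: Ashgrove=13 Fernhollow=27 Ironridge=18 → close Fernhollow (overflow 17)
  27÷2 = 13 each, +1 to first 1
Round 3: Ashgrove=27 Ironridge=31 → close Ironridge (overflow 22)
  31÷1 = 31 each, +1 to first 0

Closure order: Hollowpine, Fernhollow, Ironridge
Last habitat: Ashgrove with 58 animals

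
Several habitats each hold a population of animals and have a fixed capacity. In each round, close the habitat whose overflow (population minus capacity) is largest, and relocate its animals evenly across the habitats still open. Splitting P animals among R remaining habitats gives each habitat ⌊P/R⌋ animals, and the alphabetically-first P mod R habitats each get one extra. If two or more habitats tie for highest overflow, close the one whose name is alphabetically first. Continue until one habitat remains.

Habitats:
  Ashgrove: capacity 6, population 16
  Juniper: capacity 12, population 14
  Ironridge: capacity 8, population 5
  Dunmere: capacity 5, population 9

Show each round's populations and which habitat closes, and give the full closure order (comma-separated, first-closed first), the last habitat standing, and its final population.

Closure order: Ashgrove, Dunmere, Juniper
Last habitat: Ironridge with 44 animals

Round 1: Ashgrove=16 Dunmere=9 Ironridge=5 Juniper=14 → close Ashgrove (overflow 10)
  16÷3 = 5 each, +1 to first 1
Round 2: Dunmere=15 Ironridge=10 Juniper=19 → close Dunmere (overflow 10)
  15÷2 = 7 each, +1 to first 1
Round 3: Ironridge=18 Juniper=26 → close Juniper (overflow 14)
  26÷1 = 26 each, +1 to first 0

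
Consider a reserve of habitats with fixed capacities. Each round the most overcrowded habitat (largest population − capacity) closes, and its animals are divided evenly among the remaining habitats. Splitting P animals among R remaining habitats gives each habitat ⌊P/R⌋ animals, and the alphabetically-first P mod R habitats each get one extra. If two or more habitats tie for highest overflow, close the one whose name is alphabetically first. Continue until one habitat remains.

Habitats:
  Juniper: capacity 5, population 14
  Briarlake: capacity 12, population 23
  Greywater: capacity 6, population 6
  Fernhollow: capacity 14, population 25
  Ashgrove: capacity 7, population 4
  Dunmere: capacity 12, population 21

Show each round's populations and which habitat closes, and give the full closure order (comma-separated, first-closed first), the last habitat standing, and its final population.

Closure order: Briarlake, Fernhollow, Dunmere, Juniper, Ashgrove
Last habitat: Greywater with 93 animals

Round 1: Ashgrove=4 Briarlake=23 Dunmere=21 Fernhollow=25 Greywater=6 Juniper=14 → close Briarlake (overflow 11)
  23÷5 = 4 each, +1 to first 3
Round 2: Ashgrove=9 Dunmere=26 Fernhollow=30 Greywater=10 Juniper=18 → close Fernhollow (overflow 16)
  30÷4 = 7 each, +1 to first 2
Round 3: Ashgrove=17 Dunmere=34 Greywater=17 Juniper=25 → close Dunmere (overflow 22)
  34÷3 = 11 each, +1 to first 1
Round 4: Ashgrove=29 Greywater=28 Juniper=36 → close Juniper (overflow 31)
  36÷2 = 18 each, +1 to first 0
Round 5: Ashgrove=47 Greywater=46 → close Ashgrove (overflow 40)
  47÷1 = 47 each, +1 to first 0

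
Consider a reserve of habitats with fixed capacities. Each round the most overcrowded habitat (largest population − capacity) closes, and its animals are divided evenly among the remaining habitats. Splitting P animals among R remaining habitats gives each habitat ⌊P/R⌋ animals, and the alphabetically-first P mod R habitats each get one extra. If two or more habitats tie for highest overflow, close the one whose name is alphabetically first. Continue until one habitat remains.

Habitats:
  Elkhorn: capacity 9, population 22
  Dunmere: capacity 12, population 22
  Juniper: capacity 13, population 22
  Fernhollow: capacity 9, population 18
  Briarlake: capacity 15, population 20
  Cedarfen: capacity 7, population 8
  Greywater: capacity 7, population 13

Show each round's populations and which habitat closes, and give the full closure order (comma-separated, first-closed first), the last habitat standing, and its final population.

Closure order: Elkhorn, Dunmere, Fernhollow, Juniper, Briarlake, Greywater
Last habitat: Cedarfen with 125 animals

Round 1: Briarlake=20 Cedarfen=8 Dunmere=22 Elkhorn=22 Fernhollow=18 Greywater=13 Juniper=22 → close Elkhorn (overflow 13)
  22÷6 = 3 each, +1 to first 4
Round 2: Briarlake=24 Cedarfen=12 Dunmere=26 Fernhollow=22 Greywater=16 Juniper=25 → close Dunmere (overflow 14)
  26÷5 = 5 each, +1 to first 1
Round 3: Briarlake=30 Cedarfen=17 Fernhollow=27 Greywater=21 Juniper=30 → close Fernhollow (overflow 18)
  27÷4 = 6 each, +1 to first 3
Round 4: Briarlake=37 Cedarfen=24 Greywater=28 Juniper=36 → close Juniper (overflow 23)
  36÷3 = 12 each, +1 to first 0
Round 5: Briarlake=49 Cedarfen=36 Greywater=40 → close Briarlake (overflow 34)
  49÷2 = 24 each, +1 to first 1
Round 6: Cedarfen=61 Greywater=64 → close Greywater (overflow 57)
  64÷1 = 64 each, +1 to first 0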